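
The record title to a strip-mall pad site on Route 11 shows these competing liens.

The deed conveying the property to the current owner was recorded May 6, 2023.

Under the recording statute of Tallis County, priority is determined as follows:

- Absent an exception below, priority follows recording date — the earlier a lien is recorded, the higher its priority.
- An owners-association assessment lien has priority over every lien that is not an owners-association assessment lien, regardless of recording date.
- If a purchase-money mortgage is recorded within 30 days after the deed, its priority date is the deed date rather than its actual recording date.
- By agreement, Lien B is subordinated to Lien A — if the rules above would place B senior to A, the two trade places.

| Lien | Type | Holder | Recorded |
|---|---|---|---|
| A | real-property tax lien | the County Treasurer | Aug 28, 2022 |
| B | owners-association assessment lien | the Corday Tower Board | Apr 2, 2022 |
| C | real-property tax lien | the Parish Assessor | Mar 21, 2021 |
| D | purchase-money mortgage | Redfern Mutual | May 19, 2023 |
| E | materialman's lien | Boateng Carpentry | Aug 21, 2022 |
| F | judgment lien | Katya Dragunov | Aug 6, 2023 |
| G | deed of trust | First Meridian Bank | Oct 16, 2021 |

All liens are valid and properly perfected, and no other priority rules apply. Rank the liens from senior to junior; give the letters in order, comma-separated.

A, C, G, E, B, D, F

Effective dates after the stated exceptions: D's effective date is the deed date, May 6, 2023.
B, as an owners-association assessment lien, has superpriority and ranks first.
Among the remaining liens, by effective date: C (Mar 21, 2021), G (Oct 16, 2021), E (Aug 21, 2022), A (Aug 28, 2022), D (May 6, 2023), F (Aug 6, 2023).
Because B would otherwise rank above A, the subordination swaps them.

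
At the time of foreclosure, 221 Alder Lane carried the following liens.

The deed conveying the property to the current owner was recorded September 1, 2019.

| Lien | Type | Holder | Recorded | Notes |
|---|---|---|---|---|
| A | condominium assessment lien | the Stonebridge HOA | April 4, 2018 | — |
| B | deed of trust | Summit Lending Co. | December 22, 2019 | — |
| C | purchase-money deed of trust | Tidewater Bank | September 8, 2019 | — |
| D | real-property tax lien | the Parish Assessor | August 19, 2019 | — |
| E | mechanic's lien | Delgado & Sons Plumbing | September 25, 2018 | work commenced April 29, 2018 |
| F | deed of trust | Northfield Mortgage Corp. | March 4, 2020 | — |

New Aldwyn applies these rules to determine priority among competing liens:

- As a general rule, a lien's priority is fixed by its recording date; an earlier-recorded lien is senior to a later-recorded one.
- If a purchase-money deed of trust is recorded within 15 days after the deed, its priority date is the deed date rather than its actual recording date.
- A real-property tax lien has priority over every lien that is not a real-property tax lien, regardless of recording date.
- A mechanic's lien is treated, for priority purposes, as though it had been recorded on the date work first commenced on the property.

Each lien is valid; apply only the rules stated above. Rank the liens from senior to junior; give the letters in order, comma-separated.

D, A, E, C, B, F

Effective dates after the stated exceptions: C was recorded within the 15-day window, so its effective date is the deed date September 1, 2019; E's effective date is April 29, 2018, when work began.
As a real-property tax lien, D is senior to every other lien.
Remaining liens by effective date: A (April 4, 2018), E (April 29, 2018), C (September 1, 2019), B (December 22, 2019), F (March 4, 2020).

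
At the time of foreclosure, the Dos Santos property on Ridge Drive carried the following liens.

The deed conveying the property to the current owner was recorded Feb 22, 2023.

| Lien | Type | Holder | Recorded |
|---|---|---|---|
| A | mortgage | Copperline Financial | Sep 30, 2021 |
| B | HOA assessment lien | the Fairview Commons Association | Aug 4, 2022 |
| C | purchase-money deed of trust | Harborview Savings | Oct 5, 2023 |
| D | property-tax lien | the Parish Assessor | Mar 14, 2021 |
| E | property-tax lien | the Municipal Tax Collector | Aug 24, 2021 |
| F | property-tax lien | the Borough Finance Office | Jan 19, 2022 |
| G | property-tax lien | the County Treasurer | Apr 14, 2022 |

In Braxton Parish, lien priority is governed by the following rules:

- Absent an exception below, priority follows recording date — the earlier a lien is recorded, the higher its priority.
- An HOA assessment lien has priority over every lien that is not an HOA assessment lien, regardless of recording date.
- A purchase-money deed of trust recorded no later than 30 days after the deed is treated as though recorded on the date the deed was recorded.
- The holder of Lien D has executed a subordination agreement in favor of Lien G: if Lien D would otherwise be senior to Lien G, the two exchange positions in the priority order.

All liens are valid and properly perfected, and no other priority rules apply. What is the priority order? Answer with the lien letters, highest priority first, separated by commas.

B, G, E, A, F, D, C

Effective dates after the stated exceptions: C was recorded 225 days after the deed, outside the 30-day window, so it keeps its recording date.
B, as an HOA assessment lien, has superpriority and ranks first.
Remaining liens by effective date: D (Mar 14, 2021), E (Aug 24, 2021), A (Sep 30, 2021), F (Jan 19, 2022), G (Apr 14, 2022), C (Oct 5, 2023).
Because D would otherwise rank above G, the subordination swaps them.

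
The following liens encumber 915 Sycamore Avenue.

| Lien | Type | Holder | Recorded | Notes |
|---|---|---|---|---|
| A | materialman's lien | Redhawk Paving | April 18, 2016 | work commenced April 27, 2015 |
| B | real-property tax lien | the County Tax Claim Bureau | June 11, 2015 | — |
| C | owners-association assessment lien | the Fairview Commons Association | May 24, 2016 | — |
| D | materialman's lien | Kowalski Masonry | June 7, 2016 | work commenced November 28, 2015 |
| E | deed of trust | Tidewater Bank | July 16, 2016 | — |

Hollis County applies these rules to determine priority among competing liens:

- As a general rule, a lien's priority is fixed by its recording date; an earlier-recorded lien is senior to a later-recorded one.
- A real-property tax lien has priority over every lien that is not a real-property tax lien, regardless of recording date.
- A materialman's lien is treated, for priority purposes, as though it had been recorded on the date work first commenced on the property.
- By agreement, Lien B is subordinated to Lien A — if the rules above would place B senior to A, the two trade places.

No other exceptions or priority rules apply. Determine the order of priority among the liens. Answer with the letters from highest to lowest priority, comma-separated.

A, B, D, C, E

First, effective dates: A's effective date is April 27, 2015, when work began; D relates back to November 28, 2015 (work commenced).
B is a real-property tax lien, so it outranks all other liens regardless of date.
Ordering the rest by effective date: A (April 27, 2015), D (November 28, 2015), C (May 24, 2016), E (July 16, 2016).
Because B would otherwise rank above A, the subordination swaps them.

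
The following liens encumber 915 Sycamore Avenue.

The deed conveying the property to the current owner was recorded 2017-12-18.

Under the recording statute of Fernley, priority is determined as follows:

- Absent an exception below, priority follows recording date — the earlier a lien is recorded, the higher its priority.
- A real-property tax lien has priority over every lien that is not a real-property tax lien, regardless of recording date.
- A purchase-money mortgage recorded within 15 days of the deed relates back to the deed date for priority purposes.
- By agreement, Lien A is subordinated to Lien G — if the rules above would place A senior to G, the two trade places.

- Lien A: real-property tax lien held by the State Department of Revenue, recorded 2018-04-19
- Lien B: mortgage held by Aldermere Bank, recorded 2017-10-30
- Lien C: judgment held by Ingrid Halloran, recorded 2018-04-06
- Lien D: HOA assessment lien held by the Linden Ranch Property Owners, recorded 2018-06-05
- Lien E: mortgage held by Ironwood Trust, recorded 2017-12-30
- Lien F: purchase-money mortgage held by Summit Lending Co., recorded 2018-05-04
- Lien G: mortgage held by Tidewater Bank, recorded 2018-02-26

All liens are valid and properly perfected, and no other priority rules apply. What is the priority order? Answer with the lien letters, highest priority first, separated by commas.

G, B, E, A, C, F, D

Effective dates: F missed the 15-day window (137 days after the deed), so its recording date stands.
A, as a real-property tax lien, has superpriority and ranks first.
The other liens, earliest effective date first: B (2017-10-30), E (2017-12-30), G (2018-02-26), C (2018-04-06), F (2018-05-04), D (2018-06-05).
Because A would otherwise rank above G, the subordination swaps them.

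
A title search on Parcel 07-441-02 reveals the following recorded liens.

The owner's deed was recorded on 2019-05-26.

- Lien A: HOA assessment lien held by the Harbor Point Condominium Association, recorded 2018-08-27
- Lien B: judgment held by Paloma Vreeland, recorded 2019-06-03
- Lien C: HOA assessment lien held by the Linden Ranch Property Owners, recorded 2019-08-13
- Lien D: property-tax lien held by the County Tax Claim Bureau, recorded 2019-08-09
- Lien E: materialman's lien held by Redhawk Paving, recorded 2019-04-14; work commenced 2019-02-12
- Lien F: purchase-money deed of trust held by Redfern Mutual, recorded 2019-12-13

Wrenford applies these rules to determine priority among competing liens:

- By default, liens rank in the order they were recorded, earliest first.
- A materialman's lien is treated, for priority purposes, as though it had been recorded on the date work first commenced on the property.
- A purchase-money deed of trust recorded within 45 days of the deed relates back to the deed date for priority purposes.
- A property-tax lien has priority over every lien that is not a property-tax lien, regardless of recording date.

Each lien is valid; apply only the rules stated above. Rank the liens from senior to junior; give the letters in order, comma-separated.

First, effective dates: E relates back to 2019-02-12 (work commenced); F was recorded 201 days after the deed — beyond 45 days — so no relation-back applies.
As a property-tax lien, D is senior to every other lien.
The other liens, earliest effective date first: A (2018-08-27), E (2019-02-12), B (2019-06-03), C (2019-08-13), F (2019-12-13).

D, A, E, B, C, F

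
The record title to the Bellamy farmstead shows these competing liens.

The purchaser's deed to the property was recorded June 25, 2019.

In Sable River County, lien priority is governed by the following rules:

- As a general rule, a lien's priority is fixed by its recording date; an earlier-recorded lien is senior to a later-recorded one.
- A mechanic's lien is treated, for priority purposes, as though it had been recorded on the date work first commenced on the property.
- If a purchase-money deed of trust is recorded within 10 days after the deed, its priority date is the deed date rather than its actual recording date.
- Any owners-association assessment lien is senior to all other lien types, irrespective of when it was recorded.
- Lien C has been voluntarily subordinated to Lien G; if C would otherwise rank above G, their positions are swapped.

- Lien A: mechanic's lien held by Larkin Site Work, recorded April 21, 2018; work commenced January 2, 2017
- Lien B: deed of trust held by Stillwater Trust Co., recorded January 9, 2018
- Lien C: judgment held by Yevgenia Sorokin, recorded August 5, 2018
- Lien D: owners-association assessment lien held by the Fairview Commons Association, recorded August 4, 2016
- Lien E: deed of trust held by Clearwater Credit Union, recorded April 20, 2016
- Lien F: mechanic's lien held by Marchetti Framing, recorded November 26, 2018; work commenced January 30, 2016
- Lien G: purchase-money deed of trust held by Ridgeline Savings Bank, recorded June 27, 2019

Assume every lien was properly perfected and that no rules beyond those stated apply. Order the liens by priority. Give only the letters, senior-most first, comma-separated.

Adjusting effective dates: A's effective date is January 2, 2017, when work began; F relates back to January 30, 2016 (work commenced); G's effective date is the deed date, June 25, 2019.
D is an owners-association assessment lien and takes priority over every other lien.
Among the remaining liens, by effective date: F (January 30, 2016), E (April 20, 2016), A (January 2, 2017), B (January 9, 2018), C (August 5, 2018), G (June 25, 2019).
The subordination applies — C was senior to G — so C and G swap.

D, F, E, A, B, G, C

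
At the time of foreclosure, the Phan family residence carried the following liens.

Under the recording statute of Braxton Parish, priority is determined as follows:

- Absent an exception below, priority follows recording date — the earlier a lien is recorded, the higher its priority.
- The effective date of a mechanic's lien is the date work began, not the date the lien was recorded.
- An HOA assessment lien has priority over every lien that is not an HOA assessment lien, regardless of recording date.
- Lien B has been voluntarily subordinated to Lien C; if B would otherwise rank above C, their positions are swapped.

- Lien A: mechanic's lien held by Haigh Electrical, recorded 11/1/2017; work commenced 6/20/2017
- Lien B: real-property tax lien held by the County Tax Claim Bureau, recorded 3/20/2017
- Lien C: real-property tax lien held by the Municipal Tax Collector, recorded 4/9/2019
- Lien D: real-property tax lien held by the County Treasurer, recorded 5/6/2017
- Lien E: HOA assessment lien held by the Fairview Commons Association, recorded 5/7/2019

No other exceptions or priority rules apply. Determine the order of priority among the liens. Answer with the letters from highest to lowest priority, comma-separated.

Adjusting effective dates: A's effective date is 6/20/2017, when work began.
E is an HOA assessment lien, so it outranks all other liens regardless of date.
Ordering the rest by effective date: B (3/20/2017), D (5/6/2017), A (6/20/2017), C (4/9/2019).
B is senior to C before the subordination, so the two trade places.

E, C, D, A, B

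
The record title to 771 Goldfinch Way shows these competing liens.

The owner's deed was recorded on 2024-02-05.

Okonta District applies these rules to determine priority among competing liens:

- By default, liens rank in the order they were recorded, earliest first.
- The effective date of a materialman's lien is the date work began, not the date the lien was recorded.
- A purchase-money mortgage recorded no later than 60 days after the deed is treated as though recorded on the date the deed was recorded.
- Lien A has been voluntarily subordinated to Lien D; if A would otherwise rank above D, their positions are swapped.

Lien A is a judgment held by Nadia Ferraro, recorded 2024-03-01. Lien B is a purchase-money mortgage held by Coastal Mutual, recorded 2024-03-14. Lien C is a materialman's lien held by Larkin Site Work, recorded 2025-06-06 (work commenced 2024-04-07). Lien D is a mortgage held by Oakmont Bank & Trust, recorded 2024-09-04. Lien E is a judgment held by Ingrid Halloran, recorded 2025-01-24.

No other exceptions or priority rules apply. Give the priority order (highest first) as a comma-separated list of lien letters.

B, D, C, A, E

Adjusting effective dates: B relates back to the deed date 2024-02-05; C relates back to 2024-04-07 (work commenced).
By effective date, earliest first: B (2024-02-05), A (2024-03-01), C (2024-04-07), D (2024-09-04), E (2025-01-24).
Because A would otherwise rank above D, the subordination swaps them.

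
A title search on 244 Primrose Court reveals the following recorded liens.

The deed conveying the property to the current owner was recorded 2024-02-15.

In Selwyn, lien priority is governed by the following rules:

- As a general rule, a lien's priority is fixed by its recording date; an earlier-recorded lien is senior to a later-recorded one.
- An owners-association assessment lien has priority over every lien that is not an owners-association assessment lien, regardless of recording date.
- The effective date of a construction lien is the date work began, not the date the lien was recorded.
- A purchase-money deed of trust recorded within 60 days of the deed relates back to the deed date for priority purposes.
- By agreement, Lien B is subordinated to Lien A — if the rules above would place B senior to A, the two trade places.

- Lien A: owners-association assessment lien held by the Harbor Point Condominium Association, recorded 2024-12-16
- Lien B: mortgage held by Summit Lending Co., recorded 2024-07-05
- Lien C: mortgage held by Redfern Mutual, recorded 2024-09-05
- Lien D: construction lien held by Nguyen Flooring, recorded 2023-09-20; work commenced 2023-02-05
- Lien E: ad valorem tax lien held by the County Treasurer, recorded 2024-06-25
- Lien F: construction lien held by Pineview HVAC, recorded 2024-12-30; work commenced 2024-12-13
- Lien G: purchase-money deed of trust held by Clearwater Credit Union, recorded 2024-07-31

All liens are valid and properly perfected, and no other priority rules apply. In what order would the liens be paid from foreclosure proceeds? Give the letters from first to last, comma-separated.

First, effective dates: D's effective date is 2023-02-05, when work began; F's effective date is 2024-12-13, when work began; G was recorded 167 days after the deed — beyond 60 days — so no relation-back applies.
A is an owners-association assessment lien, so it outranks all other liens regardless of date.
The other liens, earliest effective date first: D (2023-02-05), E (2024-06-25), B (2024-07-05), G (2024-07-31), C (2024-09-05), F (2024-12-13).
Since B is not senior to A, the subordination leaves the order unchanged.

A, D, E, B, G, C, F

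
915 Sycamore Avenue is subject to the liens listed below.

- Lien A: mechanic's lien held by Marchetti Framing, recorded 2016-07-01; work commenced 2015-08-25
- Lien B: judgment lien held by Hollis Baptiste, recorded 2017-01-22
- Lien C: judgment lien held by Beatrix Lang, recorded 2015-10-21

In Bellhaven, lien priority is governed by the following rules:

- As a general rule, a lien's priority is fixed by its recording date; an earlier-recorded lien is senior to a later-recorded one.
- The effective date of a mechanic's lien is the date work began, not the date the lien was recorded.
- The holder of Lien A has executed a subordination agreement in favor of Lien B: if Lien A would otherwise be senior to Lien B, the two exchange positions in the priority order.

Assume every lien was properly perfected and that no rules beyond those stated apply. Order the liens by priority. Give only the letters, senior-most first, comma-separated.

B, C, A

Adjusting effective dates: A is treated as recorded 2015-08-25, the work-commencement date.
By effective date: A (2015-08-25), C (2015-10-21), B (2017-01-22).
A is senior to B before the subordination, so the two trade places.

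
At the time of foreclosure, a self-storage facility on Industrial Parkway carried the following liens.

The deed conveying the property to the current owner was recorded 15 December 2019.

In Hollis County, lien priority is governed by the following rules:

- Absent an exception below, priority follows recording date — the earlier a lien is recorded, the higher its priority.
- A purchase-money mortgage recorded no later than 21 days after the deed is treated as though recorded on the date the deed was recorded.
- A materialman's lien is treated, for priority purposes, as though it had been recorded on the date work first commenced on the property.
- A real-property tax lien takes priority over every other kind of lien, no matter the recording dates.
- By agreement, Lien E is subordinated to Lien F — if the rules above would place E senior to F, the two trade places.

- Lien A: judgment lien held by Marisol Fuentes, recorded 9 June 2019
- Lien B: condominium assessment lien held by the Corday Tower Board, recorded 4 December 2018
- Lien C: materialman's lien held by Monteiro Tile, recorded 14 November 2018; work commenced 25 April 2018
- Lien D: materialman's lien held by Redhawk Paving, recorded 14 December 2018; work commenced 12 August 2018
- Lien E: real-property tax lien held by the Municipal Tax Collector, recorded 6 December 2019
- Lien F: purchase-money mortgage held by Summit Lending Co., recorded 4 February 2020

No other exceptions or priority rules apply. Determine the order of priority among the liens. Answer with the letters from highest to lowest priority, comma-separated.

F, C, D, B, A, E

Effective dates after the stated exceptions: C is treated as recorded 25 April 2018, the work-commencement date; D is treated as recorded 12 August 2018, the work-commencement date; F was recorded 51 days after the deed — beyond 21 days — so no relation-back applies.
E is a real-property tax lien and takes priority over every other lien.
Ordering the rest by effective date: C (25 April 2018), D (12 August 2018), B (4 December 2018), A (9 June 2019), F (4 February 2020).
E is senior to F before the subordination, so the two trade places.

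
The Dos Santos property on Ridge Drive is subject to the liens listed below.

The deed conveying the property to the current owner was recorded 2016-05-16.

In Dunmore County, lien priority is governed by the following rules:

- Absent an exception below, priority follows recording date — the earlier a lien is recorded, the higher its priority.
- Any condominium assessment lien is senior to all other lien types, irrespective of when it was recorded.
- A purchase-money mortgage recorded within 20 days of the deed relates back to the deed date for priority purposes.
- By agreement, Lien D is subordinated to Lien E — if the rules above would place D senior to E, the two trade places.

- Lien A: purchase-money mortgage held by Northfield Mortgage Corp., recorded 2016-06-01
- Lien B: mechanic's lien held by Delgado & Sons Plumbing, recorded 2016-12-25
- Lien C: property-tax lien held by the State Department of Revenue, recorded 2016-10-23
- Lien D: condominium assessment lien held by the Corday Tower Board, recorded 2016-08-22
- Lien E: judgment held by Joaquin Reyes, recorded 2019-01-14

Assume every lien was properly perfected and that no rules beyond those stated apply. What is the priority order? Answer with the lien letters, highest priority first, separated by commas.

E, A, C, B, D

Adjusting effective dates: A relates back to the deed date 2016-05-16.
D is a condominium assessment lien, so it outranks all other liens regardless of date.
Among the remaining liens, by effective date: A (2016-05-16), C (2016-10-23), B (2016-12-25), E (2019-01-14).
D would otherwise be senior to E, so under the subordination agreement D and E exchange positions.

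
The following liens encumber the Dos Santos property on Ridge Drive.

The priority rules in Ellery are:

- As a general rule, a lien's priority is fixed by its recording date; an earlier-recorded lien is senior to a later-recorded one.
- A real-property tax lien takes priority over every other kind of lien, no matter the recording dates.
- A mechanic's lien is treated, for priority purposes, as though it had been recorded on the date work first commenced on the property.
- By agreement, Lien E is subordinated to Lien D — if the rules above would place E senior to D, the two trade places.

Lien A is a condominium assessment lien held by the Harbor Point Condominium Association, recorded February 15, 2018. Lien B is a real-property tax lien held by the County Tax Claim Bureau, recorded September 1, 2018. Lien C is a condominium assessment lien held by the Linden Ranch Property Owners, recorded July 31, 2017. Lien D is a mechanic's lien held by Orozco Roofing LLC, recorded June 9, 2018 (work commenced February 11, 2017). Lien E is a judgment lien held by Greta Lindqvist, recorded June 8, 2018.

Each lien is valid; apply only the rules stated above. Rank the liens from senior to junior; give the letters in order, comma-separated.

Effective dates: D relates back to February 11, 2017 (work commenced).
As a real-property tax lien, B is senior to every other lien.
Among the remaining liens, by effective date: D (February 11, 2017), C (July 31, 2017), A (February 15, 2018), E (June 8, 2018).
E is already junior to D, so the subordination agreement changes nothing.

B, D, C, A, E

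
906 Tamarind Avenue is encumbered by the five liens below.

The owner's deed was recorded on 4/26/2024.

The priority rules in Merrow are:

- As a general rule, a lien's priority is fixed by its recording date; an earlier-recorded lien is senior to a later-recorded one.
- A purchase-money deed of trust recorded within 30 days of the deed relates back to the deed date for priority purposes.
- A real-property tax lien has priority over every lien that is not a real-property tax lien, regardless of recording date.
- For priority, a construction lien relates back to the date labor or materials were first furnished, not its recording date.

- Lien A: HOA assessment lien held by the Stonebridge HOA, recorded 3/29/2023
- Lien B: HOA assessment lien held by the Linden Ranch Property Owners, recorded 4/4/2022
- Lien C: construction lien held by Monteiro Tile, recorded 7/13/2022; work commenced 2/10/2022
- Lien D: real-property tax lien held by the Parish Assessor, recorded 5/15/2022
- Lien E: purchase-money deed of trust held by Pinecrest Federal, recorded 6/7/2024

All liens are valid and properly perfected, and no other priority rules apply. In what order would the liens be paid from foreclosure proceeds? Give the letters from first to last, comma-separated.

Effective dates after the stated exceptions: C is treated as recorded 2/10/2022, the work-commencement date; E missed the 30-day window (42 days after the deed), so its recording date stands.
D is a real-property tax lien and takes priority over every other lien.
Ordering the rest by effective date: C (2/10/2022), B (4/4/2022), A (3/29/2023), E (6/7/2024).

D, C, B, A, E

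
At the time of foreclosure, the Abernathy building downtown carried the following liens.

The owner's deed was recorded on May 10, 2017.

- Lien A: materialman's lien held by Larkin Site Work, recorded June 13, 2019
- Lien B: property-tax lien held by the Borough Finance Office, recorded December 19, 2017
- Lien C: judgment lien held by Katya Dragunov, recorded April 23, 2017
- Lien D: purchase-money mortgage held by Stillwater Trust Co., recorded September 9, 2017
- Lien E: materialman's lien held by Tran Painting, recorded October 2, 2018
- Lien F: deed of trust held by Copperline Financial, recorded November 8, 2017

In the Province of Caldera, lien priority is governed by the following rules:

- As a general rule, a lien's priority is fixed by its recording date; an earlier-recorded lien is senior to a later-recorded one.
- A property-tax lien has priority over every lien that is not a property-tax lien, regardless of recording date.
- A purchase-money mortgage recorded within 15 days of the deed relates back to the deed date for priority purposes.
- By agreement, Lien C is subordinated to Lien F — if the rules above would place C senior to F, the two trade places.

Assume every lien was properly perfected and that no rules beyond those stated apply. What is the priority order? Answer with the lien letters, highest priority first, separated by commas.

Effective dates: D was recorded 122 days after the deed — beyond 15 days — so no relation-back applies.
B, as a property-tax lien, has superpriority and ranks first.
The other liens, earliest effective date first: C (April 23, 2017), D (September 9, 2017), F (November 8, 2017), E (October 2, 2018), A (June 13, 2019).
C is senior to F before the subordination, so the two trade places.

B, F, D, C, E, A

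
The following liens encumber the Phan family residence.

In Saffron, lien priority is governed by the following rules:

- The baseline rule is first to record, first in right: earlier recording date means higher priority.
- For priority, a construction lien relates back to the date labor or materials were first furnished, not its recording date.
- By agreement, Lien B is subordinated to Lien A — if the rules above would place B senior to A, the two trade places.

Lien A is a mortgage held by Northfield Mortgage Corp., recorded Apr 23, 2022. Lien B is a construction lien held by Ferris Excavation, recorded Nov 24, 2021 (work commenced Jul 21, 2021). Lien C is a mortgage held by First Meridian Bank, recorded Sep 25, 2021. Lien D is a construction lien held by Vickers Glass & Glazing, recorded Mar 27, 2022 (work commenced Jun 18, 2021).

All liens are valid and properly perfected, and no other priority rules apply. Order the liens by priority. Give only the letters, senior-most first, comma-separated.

Effective dates after the stated exceptions: B's effective date is Jul 21, 2021, when work began; D is treated as recorded Jun 18, 2021, the work-commencement date.
By effective date: D (Jun 18, 2021), B (Jul 21, 2021), C (Sep 25, 2021), A (Apr 23, 2022).
B is senior to A before the subordination, so the two trade places.

D, A, C, B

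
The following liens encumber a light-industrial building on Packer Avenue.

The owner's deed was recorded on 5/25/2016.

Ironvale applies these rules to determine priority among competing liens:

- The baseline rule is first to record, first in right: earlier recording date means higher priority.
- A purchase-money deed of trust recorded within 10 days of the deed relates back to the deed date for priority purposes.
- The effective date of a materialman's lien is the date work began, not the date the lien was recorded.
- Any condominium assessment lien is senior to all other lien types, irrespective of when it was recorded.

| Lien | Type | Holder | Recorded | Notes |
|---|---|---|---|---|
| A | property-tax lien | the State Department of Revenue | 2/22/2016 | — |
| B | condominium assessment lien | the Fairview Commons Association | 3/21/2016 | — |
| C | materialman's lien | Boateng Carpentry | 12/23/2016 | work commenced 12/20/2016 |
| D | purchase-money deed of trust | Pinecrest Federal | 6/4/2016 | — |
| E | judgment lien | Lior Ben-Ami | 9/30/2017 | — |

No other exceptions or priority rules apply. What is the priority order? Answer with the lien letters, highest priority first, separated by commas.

B, A, D, C, E

Effective dates after the stated exceptions: C's effective date is 12/20/2016, when work began; D was recorded within the 10-day window, so its effective date is the deed date 5/25/2016.
B is a condominium assessment lien and takes priority over every other lien.
Among the remaining liens, by effective date: A (2/22/2016), D (5/25/2016), C (12/20/2016), E (9/30/2017).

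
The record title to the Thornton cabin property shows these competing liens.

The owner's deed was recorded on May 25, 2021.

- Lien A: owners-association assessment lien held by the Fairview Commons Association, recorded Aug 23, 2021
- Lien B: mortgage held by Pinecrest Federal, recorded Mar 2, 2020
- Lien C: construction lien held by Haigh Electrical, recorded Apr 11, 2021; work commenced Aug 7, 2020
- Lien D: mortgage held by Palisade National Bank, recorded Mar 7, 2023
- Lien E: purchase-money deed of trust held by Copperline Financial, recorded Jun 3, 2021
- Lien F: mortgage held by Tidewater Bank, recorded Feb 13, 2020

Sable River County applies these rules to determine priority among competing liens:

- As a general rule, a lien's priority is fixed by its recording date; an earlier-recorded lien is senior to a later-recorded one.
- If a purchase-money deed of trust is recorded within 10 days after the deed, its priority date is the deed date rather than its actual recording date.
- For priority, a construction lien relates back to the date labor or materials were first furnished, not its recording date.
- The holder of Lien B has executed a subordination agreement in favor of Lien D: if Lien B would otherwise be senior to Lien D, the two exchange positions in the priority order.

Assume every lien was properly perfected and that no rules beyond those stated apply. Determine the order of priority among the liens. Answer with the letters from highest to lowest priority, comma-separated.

F, D, C, E, A, B

Effective dates after the stated exceptions: C's effective date is Aug 7, 2020, when work began; E's effective date is the deed date, May 25, 2021.
Ordering by effective date: F (Feb 13, 2020), B (Mar 2, 2020), C (Aug 7, 2020), E (May 25, 2021), A (Aug 23, 2021), D (Mar 7, 2023).
B is senior to D before the subordination, so the two trade places.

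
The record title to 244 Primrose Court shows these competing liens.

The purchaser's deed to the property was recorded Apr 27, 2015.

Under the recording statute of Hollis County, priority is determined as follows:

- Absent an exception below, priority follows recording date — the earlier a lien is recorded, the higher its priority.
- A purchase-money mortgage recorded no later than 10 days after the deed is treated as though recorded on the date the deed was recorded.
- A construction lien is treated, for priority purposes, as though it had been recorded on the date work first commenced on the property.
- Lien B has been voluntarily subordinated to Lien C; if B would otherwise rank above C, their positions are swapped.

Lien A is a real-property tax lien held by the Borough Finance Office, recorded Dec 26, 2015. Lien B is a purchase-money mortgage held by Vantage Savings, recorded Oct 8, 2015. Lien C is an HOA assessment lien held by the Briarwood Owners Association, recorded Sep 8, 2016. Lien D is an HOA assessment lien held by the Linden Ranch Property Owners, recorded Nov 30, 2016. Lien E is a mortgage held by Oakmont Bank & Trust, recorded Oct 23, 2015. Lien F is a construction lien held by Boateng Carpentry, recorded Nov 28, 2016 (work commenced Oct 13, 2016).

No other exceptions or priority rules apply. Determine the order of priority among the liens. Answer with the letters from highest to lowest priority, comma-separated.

C, E, A, B, F, D

First, effective dates: B was recorded 164 days after the deed, outside the 10-day window, so it keeps its recording date; F relates back to Oct 13, 2016 (work commenced).
Sorted by effective date: B (Oct 8, 2015), E (Oct 23, 2015), A (Dec 26, 2015), C (Sep 8, 2016), F (Oct 13, 2016), D (Nov 30, 2016).
B is senior to C before the subordination, so the two trade places.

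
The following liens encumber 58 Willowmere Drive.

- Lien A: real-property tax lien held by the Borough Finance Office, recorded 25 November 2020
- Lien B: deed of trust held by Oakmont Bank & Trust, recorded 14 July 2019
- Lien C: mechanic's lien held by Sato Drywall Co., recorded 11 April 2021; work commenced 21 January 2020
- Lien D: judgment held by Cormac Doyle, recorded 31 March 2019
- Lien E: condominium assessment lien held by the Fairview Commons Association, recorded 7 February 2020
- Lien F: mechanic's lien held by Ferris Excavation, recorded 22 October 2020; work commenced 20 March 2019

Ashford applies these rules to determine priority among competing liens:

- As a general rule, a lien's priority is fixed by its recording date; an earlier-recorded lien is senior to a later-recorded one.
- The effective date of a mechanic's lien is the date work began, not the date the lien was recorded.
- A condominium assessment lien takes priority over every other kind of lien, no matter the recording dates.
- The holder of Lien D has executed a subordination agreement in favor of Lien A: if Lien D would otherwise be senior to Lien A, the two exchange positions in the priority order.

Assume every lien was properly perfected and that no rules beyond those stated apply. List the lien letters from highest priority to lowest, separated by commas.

E, F, A, B, C, D

Effective dates after the stated exceptions: C is treated as recorded 21 January 2020, the work-commencement date; F is treated as recorded 20 March 2019, the work-commencement date.
E is a condominium assessment lien and takes priority over every other lien.
Among the remaining liens, by effective date: F (20 March 2019), D (31 March 2019), B (14 July 2019), C (21 January 2020), A (25 November 2020).
Because D would otherwise rank above A, the subordination swaps them.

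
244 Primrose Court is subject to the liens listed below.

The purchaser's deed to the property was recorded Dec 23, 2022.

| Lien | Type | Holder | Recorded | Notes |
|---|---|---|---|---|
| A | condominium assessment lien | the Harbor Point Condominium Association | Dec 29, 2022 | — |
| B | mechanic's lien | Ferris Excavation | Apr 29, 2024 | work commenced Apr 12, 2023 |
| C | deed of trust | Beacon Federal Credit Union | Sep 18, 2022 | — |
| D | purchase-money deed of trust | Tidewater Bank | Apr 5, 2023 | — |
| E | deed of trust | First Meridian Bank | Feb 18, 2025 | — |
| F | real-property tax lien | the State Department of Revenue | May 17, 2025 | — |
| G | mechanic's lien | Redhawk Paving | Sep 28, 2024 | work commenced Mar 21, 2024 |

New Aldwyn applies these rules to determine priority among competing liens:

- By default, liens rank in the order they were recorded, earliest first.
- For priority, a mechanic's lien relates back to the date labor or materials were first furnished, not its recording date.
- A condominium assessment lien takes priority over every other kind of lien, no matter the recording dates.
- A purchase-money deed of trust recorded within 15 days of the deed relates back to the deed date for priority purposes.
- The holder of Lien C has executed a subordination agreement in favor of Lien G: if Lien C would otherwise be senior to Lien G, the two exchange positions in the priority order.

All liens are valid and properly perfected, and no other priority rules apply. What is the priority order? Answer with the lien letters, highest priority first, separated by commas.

A, G, D, B, C, E, F

First, effective dates: B is treated as recorded Apr 12, 2023, the work-commencement date; D missed the 15-day window (103 days after the deed), so its recording date stands; G's effective date is Mar 21, 2024, when work began.
A is a condominium assessment lien, so it outranks all other liens regardless of date.
The other liens, earliest effective date first: C (Sep 18, 2022), D (Apr 5, 2023), B (Apr 12, 2023), G (Mar 21, 2024), E (Feb 18, 2025), F (May 17, 2025).
C would otherwise be senior to G, so under the subordination agreement C and G exchange positions.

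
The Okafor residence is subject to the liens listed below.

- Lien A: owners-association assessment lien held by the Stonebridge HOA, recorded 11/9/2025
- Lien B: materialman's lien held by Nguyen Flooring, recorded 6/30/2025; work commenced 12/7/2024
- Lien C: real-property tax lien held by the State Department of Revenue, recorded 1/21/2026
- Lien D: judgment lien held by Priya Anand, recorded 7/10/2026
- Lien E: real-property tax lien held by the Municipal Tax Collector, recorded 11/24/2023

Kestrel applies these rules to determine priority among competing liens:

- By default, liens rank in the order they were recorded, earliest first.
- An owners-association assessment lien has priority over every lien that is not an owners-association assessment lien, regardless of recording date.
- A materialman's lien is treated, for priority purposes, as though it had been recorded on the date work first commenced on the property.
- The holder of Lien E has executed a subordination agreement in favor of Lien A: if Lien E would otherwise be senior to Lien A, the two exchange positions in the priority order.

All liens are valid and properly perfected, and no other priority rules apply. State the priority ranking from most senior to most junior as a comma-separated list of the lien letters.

A, E, B, C, D

Effective dates after the stated exceptions: B relates back to 12/7/2024 (work commenced).
A is an owners-association assessment lien, so it outranks all other liens regardless of date.
Among the remaining liens, by effective date: E (11/24/2023), B (12/7/2024), C (1/21/2026), D (7/10/2026).
E is already junior to A, so the subordination agreement changes nothing.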